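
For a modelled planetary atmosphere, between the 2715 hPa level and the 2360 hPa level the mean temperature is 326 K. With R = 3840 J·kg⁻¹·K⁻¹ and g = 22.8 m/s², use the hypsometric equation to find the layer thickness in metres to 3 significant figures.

Hypsometric equation: Δz = (R T̄/g) ln(P₁/P₂).
R T̄/g = 3840 × 326 / 22.8 = 54905 m.
ln(2715/2360) = ln(1.1504) = 0.14011.
Δz = 54905 × 0.14011 = 7692.7 m.

Δz ≈ 7690 m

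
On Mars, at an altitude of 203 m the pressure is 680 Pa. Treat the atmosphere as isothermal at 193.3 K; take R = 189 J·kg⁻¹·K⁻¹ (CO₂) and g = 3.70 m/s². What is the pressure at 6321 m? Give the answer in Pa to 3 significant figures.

P ≈ 366 Pa

Scale height: H = RT/g = 189 × 193.3 / 3.70 = 9874.0 m.
Between two levels, P₂ = P₁ exp(−Δz/H) with Δz = z₂ − z₁.
Δz = 6321.0 − 203.00 = 6118.0 m; Δz/H = 6118.0/9874.0 = 0.61961.
P₂ = 680 × exp(−0.61961) = 680 × 0.53815 = 365.94 Pa.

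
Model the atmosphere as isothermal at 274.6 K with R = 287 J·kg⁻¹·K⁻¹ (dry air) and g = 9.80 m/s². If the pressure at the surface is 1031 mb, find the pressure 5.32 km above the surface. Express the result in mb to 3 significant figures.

Scale height: H = RT/g = 287 × 274.6 / 9.80 = 8041.9 m.
Barometric formula: P = P₀ exp(−z/H).
z/H = 5320.0/8041.9 = 0.66154; exp(−0.66154) = 0.51606.
P = 1031 × 0.51606 = 532.06 mb.

P ≈ 532 mb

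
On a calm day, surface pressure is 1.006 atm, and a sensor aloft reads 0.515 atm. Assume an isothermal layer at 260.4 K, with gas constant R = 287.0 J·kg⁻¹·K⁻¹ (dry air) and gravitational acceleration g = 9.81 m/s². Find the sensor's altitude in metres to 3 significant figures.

z ≈ 5100 m

Scale height: H = RT/g = 287.0 × 260.4 / 9.81 = 7618.2 m.
Invert the barometric formula: z = H ln(P₀/P).
P₀/P = 1.006/0.515 = 1.9534; ln(1.9534) = 0.66957.
z = 7618.2 × 0.66957 = 5100.9 m.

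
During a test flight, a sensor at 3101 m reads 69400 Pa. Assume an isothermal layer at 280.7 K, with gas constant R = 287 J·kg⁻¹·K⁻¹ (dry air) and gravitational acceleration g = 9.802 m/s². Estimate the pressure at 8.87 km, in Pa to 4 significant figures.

Scale height: H = RT/g = 287 × 280.7 / 9.802 = 8218.8 m.
Between two levels, P₂ = P₁ exp(−Δz/H) with Δz = z₂ − z₁.
Δz = 8870.0 − 3101.0 = 5769.0 m; Δz/H = 5769.0/8218.8 = 0.70193.
P₂ = 69400 × exp(−0.70193) = 69400 × 0.49563 = 34397 Pa.

P ≈ 34400 Pa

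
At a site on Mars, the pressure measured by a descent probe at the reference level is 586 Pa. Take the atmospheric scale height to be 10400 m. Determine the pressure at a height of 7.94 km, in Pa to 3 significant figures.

Barometric formula: P = P₀ exp(−z/H).
z/H = 7940.0/10400 = 0.76346; exp(−0.76346) = 0.46605.
P = 586 × 0.46605 = 273.11 Pa.

P ≈ 273 Pa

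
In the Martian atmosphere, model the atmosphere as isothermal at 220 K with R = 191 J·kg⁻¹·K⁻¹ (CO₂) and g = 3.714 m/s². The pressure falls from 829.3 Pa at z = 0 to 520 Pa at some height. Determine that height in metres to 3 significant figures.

Scale height: H = RT/g = 191 × 220 / 3.714 = 11314 m.
Invert the barometric formula: z = H ln(P₀/P).
P₀/P = 829.3/520 = 1.5948; ln(1.5948) = 0.46675.
z = 11314 × 0.46675 = 5280.8 m.

z ≈ 5280 m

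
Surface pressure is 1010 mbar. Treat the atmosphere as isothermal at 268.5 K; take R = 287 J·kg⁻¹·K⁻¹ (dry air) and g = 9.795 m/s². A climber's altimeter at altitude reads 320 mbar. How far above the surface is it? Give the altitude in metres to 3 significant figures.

Scale height: H = RT/g = 287 × 268.5 / 9.795 = 7867.2 m.
Invert the barometric formula: z = H ln(P₀/P).
P₀/P = 1010/320 = 3.1562; ln(3.1562) = 1.1494.
z = 7867.2 × 1.1494 = 9042.6 m.

z ≈ 9040 m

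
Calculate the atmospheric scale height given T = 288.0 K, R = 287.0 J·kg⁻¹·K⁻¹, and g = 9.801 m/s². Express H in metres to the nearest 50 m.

H ≈ 8450 m

The scale height of an isothermal atmosphere is H = RT/g.
H = 287.0 × 288.0 / 9.801 = 82656/9.801 = 8433.4 m.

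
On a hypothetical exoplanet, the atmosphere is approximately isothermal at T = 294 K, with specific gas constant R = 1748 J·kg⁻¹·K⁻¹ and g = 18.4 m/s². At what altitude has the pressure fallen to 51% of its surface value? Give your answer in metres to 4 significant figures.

Scale height: H = RT/g = 1748 × 294 / 18.4 = 27930 m.
Set P/P₀ = exp(−z/H) = 0.51, so z = −H ln(0.51).
−ln(0.51) = 0.67334; z = 27930 × 0.67334 = 18806 m.

z ≈ 18810 m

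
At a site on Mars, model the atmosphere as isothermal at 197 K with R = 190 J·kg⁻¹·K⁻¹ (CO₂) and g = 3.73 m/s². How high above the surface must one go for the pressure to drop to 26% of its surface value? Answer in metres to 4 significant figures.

Scale height: H = RT/g = 190 × 197 / 3.73 = 10035 m.
Set P/P₀ = exp(−z/H) = 0.26, so z = −H ln(0.26).
−ln(0.26) = 1.3471; z = 10035 × 1.3471 = 13518 m.

z ≈ 13520 m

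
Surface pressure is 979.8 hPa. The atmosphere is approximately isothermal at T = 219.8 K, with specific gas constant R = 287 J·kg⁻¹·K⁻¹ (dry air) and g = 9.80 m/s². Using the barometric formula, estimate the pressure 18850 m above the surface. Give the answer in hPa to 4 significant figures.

P ≈ 52.40 hPa

Scale height: H = RT/g = 287 × 219.8 / 9.80 = 6437.0 m.
Barometric formula: P = P₀ exp(−z/H).
z/H = 18850/6437.0 = 2.9284; exp(−2.9284) = 0.053483.
P = 979.8 × 0.053483 = 52.403 hPa.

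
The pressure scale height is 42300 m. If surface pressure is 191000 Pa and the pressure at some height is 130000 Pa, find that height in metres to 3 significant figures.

z ≈ 16300 m

Invert the barometric formula: z = H ln(P₀/P).
P₀/P = 191000/130000 = 1.4692; ln(1.4692) = 0.38472.
z = 42300 × 0.38472 = 16274 m.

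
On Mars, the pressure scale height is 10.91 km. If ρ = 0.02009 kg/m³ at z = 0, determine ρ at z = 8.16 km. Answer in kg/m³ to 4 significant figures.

ρ ≈ 0.009509 kg/m³

In an isothermal atmosphere, density decays like pressure: ρ = ρ₀ exp(−z/H).
z/H = 8160.0/10910 = 0.74794; exp(−0.74794) = 0.47334.
ρ = 0.02009 × 0.47334 = 0.0095094 kg/m³.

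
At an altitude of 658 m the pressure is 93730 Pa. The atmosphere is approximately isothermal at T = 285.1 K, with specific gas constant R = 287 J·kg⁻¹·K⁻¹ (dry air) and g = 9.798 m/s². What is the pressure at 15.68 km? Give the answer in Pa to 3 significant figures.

Scale height: H = RT/g = 287 × 285.1 / 9.798 = 8351.1 m.
Between two levels, P₂ = P₁ exp(−Δz/H) with Δz = z₂ − z₁.
Δz = 15680 − 658.00 = 15022 m; Δz/H = 15022/8351.1 = 1.7988.
P₂ = 93730 × exp(−1.7988) = 93730 × 0.16550 = 15512 Pa.

P ≈ 15500 Pa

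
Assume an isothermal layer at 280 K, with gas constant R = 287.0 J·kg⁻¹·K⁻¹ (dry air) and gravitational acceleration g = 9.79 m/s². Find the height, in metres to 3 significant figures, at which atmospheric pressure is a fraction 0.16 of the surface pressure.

Scale height: H = RT/g = 287.0 × 280 / 9.79 = 8208.4 m.
Set P/P₀ = exp(−z/H) = 0.16, so z = −H ln(0.16).
−ln(0.16) = 1.8326; z = 8208.4 × 1.8326 = 15043 m.

z ≈ 15000 m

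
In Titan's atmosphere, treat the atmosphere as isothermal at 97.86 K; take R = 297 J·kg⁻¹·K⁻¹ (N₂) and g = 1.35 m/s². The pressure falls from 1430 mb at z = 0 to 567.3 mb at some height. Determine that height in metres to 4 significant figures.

z ≈ 19900 m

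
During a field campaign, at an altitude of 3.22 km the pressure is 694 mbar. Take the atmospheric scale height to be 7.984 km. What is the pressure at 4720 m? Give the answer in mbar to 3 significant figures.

P ≈ 575 mbar

Between two levels, P₂ = P₁ exp(−Δz/H) with Δz = z₂ − z₁.
Δz = 4720.0 − 3220.0 = 1500.0 m; Δz/H = 1500.0/7984.0 = 0.18788.
P₂ = 694 × exp(−0.18788) = 694 × 0.82871 = 575.12 mbar.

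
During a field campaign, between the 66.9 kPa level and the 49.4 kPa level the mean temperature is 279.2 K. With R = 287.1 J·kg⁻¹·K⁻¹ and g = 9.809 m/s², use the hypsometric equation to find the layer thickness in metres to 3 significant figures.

Δz ≈ 2480 m

Hypsometric equation: Δz = (R T̄/g) ln(P₁/P₂).
R T̄/g = 287.1 × 279.2 / 9.809 = 8171.9 m.
ln(66.9/49.4) = ln(1.3543) = 0.30328.
Δz = 8171.9 × 0.30328 = 2478.4 m.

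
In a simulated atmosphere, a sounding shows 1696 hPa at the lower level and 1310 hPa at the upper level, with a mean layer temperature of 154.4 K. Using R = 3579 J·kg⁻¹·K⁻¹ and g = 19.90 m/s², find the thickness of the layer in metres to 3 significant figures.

Δz ≈ 7170 m

Hypsometric equation: Δz = (R T̄/g) ln(P₁/P₂).
R T̄/g = 3579 × 154.4 / 19.90 = 27769 m.
ln(1696/1310) = ln(1.2947) = 0.25828.
Δz = 27769 × 0.25828 = 7172.2 m.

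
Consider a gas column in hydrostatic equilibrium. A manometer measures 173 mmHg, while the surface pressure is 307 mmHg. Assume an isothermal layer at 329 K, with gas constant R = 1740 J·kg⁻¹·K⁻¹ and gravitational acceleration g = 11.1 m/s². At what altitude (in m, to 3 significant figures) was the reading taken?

Scale height: H = RT/g = 1740 × 329 / 11.1 = 51573 m.
Invert the barometric formula: z = H ln(P₀/P).
P₀/P = 307/173 = 1.7746; ln(1.7746) = 0.57358.
z = 51573 × 0.57358 = 29581 m.

z ≈ 29600 m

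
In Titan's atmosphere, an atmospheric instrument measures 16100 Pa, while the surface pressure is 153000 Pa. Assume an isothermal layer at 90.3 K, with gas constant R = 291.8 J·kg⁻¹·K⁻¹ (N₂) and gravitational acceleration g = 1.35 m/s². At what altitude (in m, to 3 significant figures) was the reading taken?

z ≈ 43900 m

Scale height: H = RT/g = 291.8 × 90.3 / 1.35 = 19518 m.
Invert the barometric formula: z = H ln(P₀/P).
P₀/P = 153000/16100 = 9.5031; ln(9.5031) = 2.2516.
z = 19518 × 2.2516 = 43947 m.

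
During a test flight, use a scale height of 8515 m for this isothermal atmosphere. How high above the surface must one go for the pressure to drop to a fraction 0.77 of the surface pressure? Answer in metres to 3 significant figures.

z ≈ 2230 m

Set P/P₀ = exp(−z/H) = 0.77, so z = −H ln(0.77).
−ln(0.77) = 0.26136; z = 8515.0 × 0.26136 = 2225.5 m.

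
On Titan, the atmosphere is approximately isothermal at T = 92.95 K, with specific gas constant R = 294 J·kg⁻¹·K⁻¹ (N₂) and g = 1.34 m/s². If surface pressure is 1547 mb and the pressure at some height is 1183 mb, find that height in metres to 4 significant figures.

z ≈ 5471 m

Scale height: H = RT/g = 294 × 92.95 / 1.34 = 20394 m.
Invert the barometric formula: z = H ln(P₀/P).
P₀/P = 1547/1183 = 1.3077; ln(1.3077) = 0.26827.
z = 20394 × 0.26827 = 5471.1 m.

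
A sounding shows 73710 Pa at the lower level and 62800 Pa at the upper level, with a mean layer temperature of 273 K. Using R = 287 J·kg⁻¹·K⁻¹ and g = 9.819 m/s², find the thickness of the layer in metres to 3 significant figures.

Hypsometric equation: Δz = (R T̄/g) ln(P₁/P₂).
R T̄/g = 287 × 273 / 9.819 = 7979.5 m.
ln(73710/62800) = ln(1.1737) = 0.16016.
Δz = 7979.5 × 0.16016 = 1278.0 m.

Δz ≈ 1280 m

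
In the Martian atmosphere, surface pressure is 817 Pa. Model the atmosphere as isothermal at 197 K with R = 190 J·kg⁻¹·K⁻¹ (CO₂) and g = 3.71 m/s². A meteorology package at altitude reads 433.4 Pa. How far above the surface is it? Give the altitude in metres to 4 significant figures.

z ≈ 6396 m

Scale height: H = RT/g = 190 × 197 / 3.71 = 10089 m.
Invert the barometric formula: z = H ln(P₀/P).
P₀/P = 817/433.4 = 1.8851; ln(1.8851) = 0.63398.
z = 10089 × 0.63398 = 6396.2 m.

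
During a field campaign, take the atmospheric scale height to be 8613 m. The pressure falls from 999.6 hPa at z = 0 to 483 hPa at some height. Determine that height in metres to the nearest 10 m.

Invert the barometric formula: z = H ln(P₀/P).
P₀/P = 999.6/483 = 2.0696; ln(2.0696) = 0.72736.
z = 8613.0 × 0.72736 = 6264.8 m.

z ≈ 6260 m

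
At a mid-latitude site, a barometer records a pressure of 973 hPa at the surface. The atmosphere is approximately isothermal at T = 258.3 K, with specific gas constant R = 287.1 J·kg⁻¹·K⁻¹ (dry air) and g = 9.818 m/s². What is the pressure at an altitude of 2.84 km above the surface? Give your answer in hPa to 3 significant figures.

P ≈ 668 hPa

Scale height: H = RT/g = 287.1 × 258.3 / 9.818 = 7553.3 m.
Barometric formula: P = P₀ exp(−z/H).
z/H = 2840.0/7553.3 = 0.37599; exp(−0.37599) = 0.68661.
P = 973 × 0.68661 = 668.07 hPa.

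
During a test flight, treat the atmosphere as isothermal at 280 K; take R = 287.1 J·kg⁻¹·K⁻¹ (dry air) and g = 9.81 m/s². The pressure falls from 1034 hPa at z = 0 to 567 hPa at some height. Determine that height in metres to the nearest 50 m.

z ≈ 4900 m

Scale height: H = RT/g = 287.1 × 280 / 9.81 = 8194.5 m.
Invert the barometric formula: z = H ln(P₀/P).
P₀/P = 1034/567 = 1.8236; ln(1.8236) = 0.60081.
z = 8194.5 × 0.60081 = 4923.3 m.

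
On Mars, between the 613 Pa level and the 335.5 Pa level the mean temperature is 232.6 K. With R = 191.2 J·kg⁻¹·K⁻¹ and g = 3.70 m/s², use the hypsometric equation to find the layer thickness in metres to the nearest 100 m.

Δz ≈ 7200 m

Hypsometric equation: Δz = (R T̄/g) ln(P₁/P₂).
R T̄/g = 191.2 × 232.6 / 3.70 = 12020 m.
ln(613/335.5) = ln(1.8271) = 0.60273.
Δz = 12020 × 0.60273 = 7244.8 m.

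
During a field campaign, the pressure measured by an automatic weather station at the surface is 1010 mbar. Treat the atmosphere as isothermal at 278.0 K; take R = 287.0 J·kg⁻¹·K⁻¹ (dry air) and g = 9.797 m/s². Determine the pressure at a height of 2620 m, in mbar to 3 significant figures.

Scale height: H = RT/g = 287.0 × 278.0 / 9.797 = 8143.9 m.
Barometric formula: P = P₀ exp(−z/H).
z/H = 2620.0/8143.9 = 0.32171; exp(−0.32171) = 0.72491.
P = 1010 × 0.72491 = 732.16 mbar.

P ≈ 732 mbar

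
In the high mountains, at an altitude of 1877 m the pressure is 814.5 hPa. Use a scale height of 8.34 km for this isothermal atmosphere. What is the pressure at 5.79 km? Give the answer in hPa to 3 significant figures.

P ≈ 509 hPa

Between two levels, P₂ = P₁ exp(−Δz/H) with Δz = z₂ − z₁.
Δz = 5790.0 − 1877.0 = 3913.0 m; Δz/H = 3913.0/8340.0 = 0.46918.
P₂ = 814.5 × exp(−0.46918) = 814.5 × 0.62551 = 509.48 hPa.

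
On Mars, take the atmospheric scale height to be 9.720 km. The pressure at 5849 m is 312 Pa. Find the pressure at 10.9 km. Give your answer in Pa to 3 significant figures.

P ≈ 186 Pa

Between two levels, P₂ = P₁ exp(−Δz/H) with Δz = z₂ − z₁.
Δz = 10900 − 5849.0 = 5051.0 m; Δz/H = 5051.0/9720.0 = 0.51965.
P₂ = 312 × exp(−0.51965) = 312 × 0.59473 = 185.56 Pa.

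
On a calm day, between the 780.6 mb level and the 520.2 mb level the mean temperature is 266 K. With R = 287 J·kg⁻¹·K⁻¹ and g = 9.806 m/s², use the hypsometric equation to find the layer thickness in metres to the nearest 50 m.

Hypsometric equation: Δz = (R T̄/g) ln(P₁/P₂).
R T̄/g = 287 × 266 / 9.806 = 7785.2 m.
ln(780.6/520.2) = ln(1.5006) = 0.40587.
Δz = 7785.2 × 0.40587 = 3159.8 m.

Δz ≈ 3150 m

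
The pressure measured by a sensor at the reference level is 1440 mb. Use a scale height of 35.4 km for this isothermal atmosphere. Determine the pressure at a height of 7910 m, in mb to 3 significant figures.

Barometric formula: P = P₀ exp(−z/H).
z/H = 7910.0/35400 = 0.22345; exp(−0.22345) = 0.79975.
P = 1440 × 0.79975 = 1151.6 mb.

P ≈ 1150 mb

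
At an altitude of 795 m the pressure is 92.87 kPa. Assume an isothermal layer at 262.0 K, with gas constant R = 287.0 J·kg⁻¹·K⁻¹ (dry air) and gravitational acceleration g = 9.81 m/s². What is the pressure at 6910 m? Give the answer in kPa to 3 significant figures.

Scale height: H = RT/g = 287.0 × 262.0 / 9.81 = 7665.0 m.
Between two levels, P₂ = P₁ exp(−Δz/H) with Δz = z₂ − z₁.
Δz = 6910.0 − 795.00 = 6115.0 m; Δz/H = 6115.0/7665.0 = 0.79778.
P₂ = 92.87 × exp(−0.79778) = 92.87 × 0.45033 = 41.822 kPa.

P ≈ 41.8 kPa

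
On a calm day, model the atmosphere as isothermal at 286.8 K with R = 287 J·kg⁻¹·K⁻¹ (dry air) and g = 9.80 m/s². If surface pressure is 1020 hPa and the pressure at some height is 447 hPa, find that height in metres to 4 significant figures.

Scale height: H = RT/g = 287 × 286.8 / 9.80 = 8399.1 m.
Invert the barometric formula: z = H ln(P₀/P).
P₀/P = 1020/447 = 2.2819; ln(2.2819) = 0.82501.
z = 8399.1 × 0.82501 = 6929.3 m.

z ≈ 6929 m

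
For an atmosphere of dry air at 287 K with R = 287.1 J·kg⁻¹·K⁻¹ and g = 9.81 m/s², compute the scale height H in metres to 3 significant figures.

The scale height of an isothermal atmosphere is H = RT/g.
H = 287.1 × 287 / 9.81 = 82398/9.81 = 8399.4 m.

H ≈ 8400 m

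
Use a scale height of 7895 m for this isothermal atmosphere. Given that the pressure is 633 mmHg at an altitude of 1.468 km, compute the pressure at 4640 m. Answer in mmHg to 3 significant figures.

P ≈ 424 mmHg

Between two levels, P₂ = P₁ exp(−Δz/H) with Δz = z₂ − z₁.
Δz = 4640.0 − 1468.0 = 3172.0 m; Δz/H = 3172.0/7895.0 = 0.40177.
P₂ = 633 × exp(−0.40177) = 633 × 0.66913 = 423.56 mmHg.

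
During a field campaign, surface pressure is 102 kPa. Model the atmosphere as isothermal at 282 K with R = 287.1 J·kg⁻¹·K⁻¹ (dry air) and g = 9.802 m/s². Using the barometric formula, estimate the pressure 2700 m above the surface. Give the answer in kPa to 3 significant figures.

P ≈ 73.6 kPa

Scale height: H = RT/g = 287.1 × 282 / 9.802 = 8259.8 m.
Barometric formula: P = P₀ exp(−z/H).
z/H = 2700.0/8259.8 = 0.32688; exp(−0.32688) = 0.72117.
P = 102 × 0.72117 = 73.559 kPa.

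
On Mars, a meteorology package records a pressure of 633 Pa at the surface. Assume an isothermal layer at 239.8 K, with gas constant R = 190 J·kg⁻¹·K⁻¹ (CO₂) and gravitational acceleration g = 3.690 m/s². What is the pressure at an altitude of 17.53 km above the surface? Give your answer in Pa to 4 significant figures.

P ≈ 153.0 Pa

Scale height: H = RT/g = 190 × 239.8 / 3.690 = 12347 m.
Barometric formula: P = P₀ exp(−z/H).
z/H = 17530/12347 = 1.4198; exp(−1.4198) = 0.24176.
P = 633 × 0.24176 = 153.03 Pa.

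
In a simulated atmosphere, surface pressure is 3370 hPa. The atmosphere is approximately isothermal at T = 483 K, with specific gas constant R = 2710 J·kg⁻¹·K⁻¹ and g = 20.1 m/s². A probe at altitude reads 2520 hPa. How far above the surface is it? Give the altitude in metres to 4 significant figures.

Scale height: H = RT/g = 2710 × 483 / 20.1 = 65121 m.
Invert the barometric formula: z = H ln(P₀/P).
P₀/P = 3370/2520 = 1.3373; ln(1.3373) = 0.29065.
z = 65121 × 0.29065 = 18927 m.

z ≈ 18930 m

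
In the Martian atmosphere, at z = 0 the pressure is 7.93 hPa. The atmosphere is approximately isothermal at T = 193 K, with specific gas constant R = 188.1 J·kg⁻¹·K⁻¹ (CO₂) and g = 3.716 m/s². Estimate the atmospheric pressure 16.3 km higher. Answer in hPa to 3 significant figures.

Scale height: H = RT/g = 188.1 × 193 / 3.716 = 9769.5 m.
Barometric formula: P = P₀ exp(−z/H).
z/H = 16300/9769.5 = 1.6685; exp(−1.6685) = 0.18853.
P = 7.93 × 0.18853 = 1.4950 hPa.

P ≈ 1.50 hPa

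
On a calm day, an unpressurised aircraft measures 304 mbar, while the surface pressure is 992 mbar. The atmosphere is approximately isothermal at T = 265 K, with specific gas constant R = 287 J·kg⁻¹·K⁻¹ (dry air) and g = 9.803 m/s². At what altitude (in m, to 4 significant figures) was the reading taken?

Scale height: H = RT/g = 287 × 265 / 9.803 = 7758.3 m.
Invert the barometric formula: z = H ln(P₀/P).
P₀/P = 992/304 = 3.2632; ln(3.2632) = 1.1827.
z = 7758.3 × 1.1827 = 9175.7 m.

z ≈ 9176 m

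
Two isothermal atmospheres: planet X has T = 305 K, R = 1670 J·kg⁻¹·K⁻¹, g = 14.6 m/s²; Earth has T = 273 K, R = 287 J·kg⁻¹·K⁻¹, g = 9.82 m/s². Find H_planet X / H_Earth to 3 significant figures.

H = RT/g for each body.
H_planet X = 1670 × 305 / 14.6 = 34887 m.
H_Earth = 287 × 273 / 9.82 = 7978.7 m.
H_planet X/H_Earth = 34887/7978.7 = 4.3725.

H_planet X/H_Earth ≈ 4.37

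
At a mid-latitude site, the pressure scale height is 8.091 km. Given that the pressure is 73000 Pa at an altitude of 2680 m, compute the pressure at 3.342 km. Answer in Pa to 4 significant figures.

P ≈ 67270 Pa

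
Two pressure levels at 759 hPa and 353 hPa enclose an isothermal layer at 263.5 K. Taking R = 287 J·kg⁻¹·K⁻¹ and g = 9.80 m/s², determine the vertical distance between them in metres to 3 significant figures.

Hypsometric equation: Δz = (R T̄/g) ln(P₁/P₂).
R T̄/g = 287 × 263.5 / 9.80 = 7716.8 m.
ln(759/353) = ln(2.1501) = 0.76551.
Δz = 7716.8 × 0.76551 = 5907.3 m.

Δz ≈ 5910 m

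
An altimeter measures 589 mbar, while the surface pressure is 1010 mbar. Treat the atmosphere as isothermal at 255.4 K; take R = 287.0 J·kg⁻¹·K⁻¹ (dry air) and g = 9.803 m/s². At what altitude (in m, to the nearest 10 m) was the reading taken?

Scale height: H = RT/g = 287.0 × 255.4 / 9.803 = 7477.3 m.
Invert the barometric formula: z = H ln(P₀/P).
P₀/P = 1010/589 = 1.7148; ln(1.7148) = 0.53930.
z = 7477.3 × 0.53930 = 4032.5 m.

z ≈ 4030 m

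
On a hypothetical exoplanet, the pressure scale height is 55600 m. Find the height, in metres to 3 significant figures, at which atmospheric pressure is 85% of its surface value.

z ≈ 9040 m

Set P/P₀ = exp(−z/H) = 0.85, so z = −H ln(0.85).
−ln(0.85) = 0.16252; z = 55600 × 0.16252 = 9036.1 m.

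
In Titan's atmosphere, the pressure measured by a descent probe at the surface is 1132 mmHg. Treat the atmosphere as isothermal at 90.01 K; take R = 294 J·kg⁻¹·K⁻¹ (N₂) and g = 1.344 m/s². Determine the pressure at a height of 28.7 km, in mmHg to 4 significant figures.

P ≈ 263.5 mmHg

Scale height: H = RT/g = 294 × 90.01 / 1.344 = 19690 m.
Barometric formula: P = P₀ exp(−z/H).
z/H = 28700/19690 = 1.4576; exp(−1.4576) = 0.23279.
P = 1132 × 0.23279 = 263.52 mmHg.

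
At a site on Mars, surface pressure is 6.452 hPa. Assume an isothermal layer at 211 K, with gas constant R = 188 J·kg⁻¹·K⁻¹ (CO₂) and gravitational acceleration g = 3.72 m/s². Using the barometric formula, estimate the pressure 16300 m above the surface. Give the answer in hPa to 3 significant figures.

P ≈ 1.40 hPa

Scale height: H = RT/g = 188 × 211 / 3.72 = 10663 m.
Barometric formula: P = P₀ exp(−z/H).
z/H = 16300/10663 = 1.5287; exp(−1.5287) = 0.21682.
P = 6.452 × 0.21682 = 1.3989 hPa.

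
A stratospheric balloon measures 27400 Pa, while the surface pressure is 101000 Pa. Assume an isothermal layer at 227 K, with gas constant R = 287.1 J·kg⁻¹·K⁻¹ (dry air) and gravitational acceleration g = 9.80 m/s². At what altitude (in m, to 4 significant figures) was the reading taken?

Scale height: H = RT/g = 287.1 × 227 / 9.80 = 6650.2 m.
Invert the barometric formula: z = H ln(P₀/P).
P₀/P = 101000/27400 = 3.6861; ln(3.6861) = 1.3046.
z = 6650.2 × 1.3046 = 8675.9 m.

z ≈ 8676 m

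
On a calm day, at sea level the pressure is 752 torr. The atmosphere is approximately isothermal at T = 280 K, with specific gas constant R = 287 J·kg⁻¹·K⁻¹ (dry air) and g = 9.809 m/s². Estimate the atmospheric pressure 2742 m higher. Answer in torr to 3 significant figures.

P ≈ 538 torr

Scale height: H = RT/g = 287 × 280 / 9.809 = 8192.5 m.
Barometric formula: P = P₀ exp(−z/H).
z/H = 2742.0/8192.5 = 0.33470; exp(−0.33470) = 0.71555.
P = 752 × 0.71555 = 538.09 torr.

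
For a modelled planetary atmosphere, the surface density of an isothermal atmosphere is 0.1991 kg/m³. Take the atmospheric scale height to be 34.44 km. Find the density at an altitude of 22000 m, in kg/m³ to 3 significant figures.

ρ ≈ 0.105 kg/m³

In an isothermal atmosphere, density decays like pressure: ρ = ρ₀ exp(−z/H).
z/H = 22000/34440 = 0.63879; exp(−0.63879) = 0.52793.
ρ = 0.1991 × 0.52793 = 0.10511 kg/m³.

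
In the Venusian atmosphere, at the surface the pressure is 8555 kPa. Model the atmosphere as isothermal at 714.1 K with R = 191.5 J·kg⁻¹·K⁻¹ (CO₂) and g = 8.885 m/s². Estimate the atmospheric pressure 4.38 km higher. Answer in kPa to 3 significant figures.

P ≈ 6440 kPa

Scale height: H = RT/g = 191.5 × 714.1 / 8.885 = 15391 m.
Barometric formula: P = P₀ exp(−z/H).
z/H = 4380.0/15391 = 0.28458; exp(−0.28458) = 0.75233.
P = 8555 × 0.75233 = 6436.2 kPa.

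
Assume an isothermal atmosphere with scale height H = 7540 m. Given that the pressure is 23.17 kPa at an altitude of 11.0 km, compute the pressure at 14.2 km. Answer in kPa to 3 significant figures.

P ≈ 15.2 kPa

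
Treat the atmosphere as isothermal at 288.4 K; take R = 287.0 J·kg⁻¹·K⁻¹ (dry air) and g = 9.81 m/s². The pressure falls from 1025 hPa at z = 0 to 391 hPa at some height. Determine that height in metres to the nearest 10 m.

z ≈ 8130 m

Scale height: H = RT/g = 287.0 × 288.4 / 9.81 = 8437.4 m.
Invert the barometric formula: z = H ln(P₀/P).
P₀/P = 1025/391 = 2.6215; ln(2.6215) = 0.96375.
z = 8437.4 × 0.96375 = 8131.5 m.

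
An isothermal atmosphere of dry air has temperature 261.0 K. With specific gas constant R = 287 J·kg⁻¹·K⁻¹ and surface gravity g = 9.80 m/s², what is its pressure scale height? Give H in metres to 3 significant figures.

H ≈ 7640 m

The scale height of an isothermal atmosphere is H = RT/g.
H = 287 × 261.0 / 9.80 = 74907/9.80 = 7643.6 m.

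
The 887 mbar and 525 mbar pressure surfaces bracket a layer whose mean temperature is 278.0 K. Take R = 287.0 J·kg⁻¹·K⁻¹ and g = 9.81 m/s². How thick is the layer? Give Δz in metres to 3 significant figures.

Δz ≈ 4270 m

Hypsometric equation: Δz = (R T̄/g) ln(P₁/P₂).
R T̄/g = 287.0 × 278.0 / 9.81 = 8133.1 m.
ln(887/525) = ln(1.6895) = 0.52443.
Δz = 8133.1 × 0.52443 = 4265.2 m.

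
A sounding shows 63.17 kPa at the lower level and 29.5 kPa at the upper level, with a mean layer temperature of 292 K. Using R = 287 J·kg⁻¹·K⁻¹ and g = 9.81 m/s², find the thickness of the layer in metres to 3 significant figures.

Hypsometric equation: Δz = (R T̄/g) ln(P₁/P₂).
R T̄/g = 287 × 292 / 9.81 = 8542.7 m.
ln(63.17/29.5) = ln(2.1414) = 0.76146.
Δz = 8542.7 × 0.76146 = 6504.9 m.

Δz ≈ 6500 m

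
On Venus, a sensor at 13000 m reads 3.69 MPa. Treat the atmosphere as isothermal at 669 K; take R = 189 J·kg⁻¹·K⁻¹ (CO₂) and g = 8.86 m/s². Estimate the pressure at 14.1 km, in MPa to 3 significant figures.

P ≈ 3.42 MPa

Scale height: H = RT/g = 189 × 669 / 8.86 = 14271 m.
Between two levels, P₂ = P₁ exp(−Δz/H) with Δz = z₂ − z₁.
Δz = 14100 − 13000 = 1100.0 m; Δz/H = 1100.0/14271 = 0.077079.
P₂ = 3.69 × exp(−0.077079) = 3.69 × 0.92582 = 3.4163 MPa.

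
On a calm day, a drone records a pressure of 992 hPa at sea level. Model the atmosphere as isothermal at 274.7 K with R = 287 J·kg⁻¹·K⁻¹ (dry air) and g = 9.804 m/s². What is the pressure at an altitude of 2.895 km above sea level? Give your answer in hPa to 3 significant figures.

P ≈ 692 hPa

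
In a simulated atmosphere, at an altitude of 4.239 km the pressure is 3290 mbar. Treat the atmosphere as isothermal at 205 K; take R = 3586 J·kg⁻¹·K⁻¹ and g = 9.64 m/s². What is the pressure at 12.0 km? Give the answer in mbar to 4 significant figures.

Scale height: H = RT/g = 3586 × 205 / 9.64 = 76258 m.
Between two levels, P₂ = P₁ exp(−Δz/H) with Δz = z₂ − z₁.
Δz = 12000 − 4239.0 = 7761.0 m; Δz/H = 7761.0/76258 = 0.10177.
P₂ = 3290 × exp(−0.10177) = 3290 × 0.90324 = 2971.7 mbar.

P ≈ 2972 mbar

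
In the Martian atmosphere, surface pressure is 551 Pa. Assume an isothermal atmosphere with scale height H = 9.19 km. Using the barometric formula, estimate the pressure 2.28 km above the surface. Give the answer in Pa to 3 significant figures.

P ≈ 430 Pa

Barometric formula: P = P₀ exp(−z/H).
z/H = 2280.0/9190.0 = 0.24810; exp(−0.24810) = 0.78028.
P = 551 × 0.78028 = 429.93 Pa.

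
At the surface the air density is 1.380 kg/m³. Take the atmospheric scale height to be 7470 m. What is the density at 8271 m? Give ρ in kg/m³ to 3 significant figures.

ρ ≈ 0.456 kg/m³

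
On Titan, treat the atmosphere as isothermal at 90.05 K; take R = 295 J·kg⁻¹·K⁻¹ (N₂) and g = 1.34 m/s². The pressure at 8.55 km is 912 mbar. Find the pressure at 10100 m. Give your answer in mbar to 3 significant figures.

P ≈ 843 mbar

Scale height: H = RT/g = 295 × 90.05 / 1.34 = 19824 m.
Between two levels, P₂ = P₁ exp(−Δz/H) with Δz = z₂ − z₁.
Δz = 10100 − 8550.0 = 1550.0 m; Δz/H = 1550.0/19824 = 0.078188.
P₂ = 912 × exp(−0.078188) = 912 × 0.92479 = 843.41 mbar.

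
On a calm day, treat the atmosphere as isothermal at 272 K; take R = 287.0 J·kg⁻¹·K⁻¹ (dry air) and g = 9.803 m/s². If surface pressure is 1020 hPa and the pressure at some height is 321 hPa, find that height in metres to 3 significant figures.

Scale height: H = RT/g = 287.0 × 272 / 9.803 = 7963.3 m.
Invert the barometric formula: z = H ln(P₀/P).
P₀/P = 1020/321 = 3.1776; ln(3.1776) = 1.1561.
z = 7963.3 × 1.1561 = 9206.4 m.

z ≈ 9210 m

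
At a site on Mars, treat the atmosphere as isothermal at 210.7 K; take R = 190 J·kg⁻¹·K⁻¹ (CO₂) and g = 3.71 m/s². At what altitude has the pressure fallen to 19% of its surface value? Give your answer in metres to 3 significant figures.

Scale height: H = RT/g = 190 × 210.7 / 3.71 = 10791 m.
Set P/P₀ = exp(−z/H) = 0.19, so z = −H ln(0.19).
−ln(0.19) = 1.6607; z = 10791 × 1.6607 = 17921 m.

z ≈ 17900 m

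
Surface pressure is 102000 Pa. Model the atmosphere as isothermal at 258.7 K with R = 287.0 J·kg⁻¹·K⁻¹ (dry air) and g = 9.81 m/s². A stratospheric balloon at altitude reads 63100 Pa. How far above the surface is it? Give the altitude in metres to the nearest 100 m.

z ≈ 3600 m

Scale height: H = RT/g = 287.0 × 258.7 / 9.81 = 7568.5 m.
Invert the barometric formula: z = H ln(P₀/P).
P₀/P = 102000/63100 = 1.6165; ln(1.6165) = 0.48026.
z = 7568.5 × 0.48026 = 3634.8 m.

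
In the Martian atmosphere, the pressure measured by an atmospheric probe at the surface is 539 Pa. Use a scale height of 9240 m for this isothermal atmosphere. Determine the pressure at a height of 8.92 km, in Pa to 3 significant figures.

Barometric formula: P = P₀ exp(−z/H).
z/H = 8920.0/9240.0 = 0.96537; exp(−0.96537) = 0.38084.
P = 539 × 0.38084 = 205.27 Pa.

P ≈ 205 Pa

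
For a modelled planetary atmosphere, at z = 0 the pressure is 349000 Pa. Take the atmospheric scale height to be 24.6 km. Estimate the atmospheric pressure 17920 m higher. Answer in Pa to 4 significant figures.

Barometric formula: P = P₀ exp(−z/H).
z/H = 17920/24600 = 0.72846; exp(−0.72846) = 0.48265.
P = 349000 × 0.48265 = 168440 Pa.

P ≈ 168400 Pa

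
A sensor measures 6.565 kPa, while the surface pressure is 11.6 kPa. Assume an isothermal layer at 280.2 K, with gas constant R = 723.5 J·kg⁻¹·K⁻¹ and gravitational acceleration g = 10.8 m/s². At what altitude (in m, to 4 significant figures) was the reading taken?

z ≈ 10690 m

Scale height: H = RT/g = 723.5 × 280.2 / 10.8 = 18771 m.
Invert the barometric formula: z = H ln(P₀/P).
P₀/P = 11.6/6.565 = 1.7669; ln(1.7669) = 0.56923.
z = 18771 × 0.56923 = 10685 m.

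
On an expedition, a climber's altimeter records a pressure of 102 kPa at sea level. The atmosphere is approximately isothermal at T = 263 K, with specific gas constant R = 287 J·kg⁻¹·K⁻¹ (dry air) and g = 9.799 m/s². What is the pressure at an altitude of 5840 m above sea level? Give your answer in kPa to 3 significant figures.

Scale height: H = RT/g = 287 × 263 / 9.799 = 7702.9 m.
Barometric formula: P = P₀ exp(−z/H).
z/H = 5840.0/7702.9 = 0.75816; exp(−0.75816) = 0.46853.
P = 102 × 0.46853 = 47.790 kPa.

P ≈ 47.8 kPa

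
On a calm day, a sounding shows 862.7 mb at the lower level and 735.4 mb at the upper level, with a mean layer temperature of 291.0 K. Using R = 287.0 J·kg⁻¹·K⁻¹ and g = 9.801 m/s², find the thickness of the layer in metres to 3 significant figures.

Δz ≈ 1360 m

Hypsometric equation: Δz = (R T̄/g) ln(P₁/P₂).
R T̄/g = 287.0 × 291.0 / 9.801 = 8521.3 m.
ln(862.7/735.4) = ln(1.1731) = 0.15965.
Δz = 8521.3 × 0.15965 = 1360.4 m.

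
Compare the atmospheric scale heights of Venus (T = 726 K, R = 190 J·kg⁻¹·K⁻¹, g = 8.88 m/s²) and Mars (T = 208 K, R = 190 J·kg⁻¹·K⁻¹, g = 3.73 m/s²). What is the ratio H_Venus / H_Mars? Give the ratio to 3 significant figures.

H = RT/g for each body.
H_Venus = 190 × 726 / 8.88 = 15534 m.
H_Mars = 190 × 208 / 3.73 = 10595 m.
H_Venus/H_Mars = 15534/10595 = 1.4662.

H_Venus/H_Mars ≈ 1.47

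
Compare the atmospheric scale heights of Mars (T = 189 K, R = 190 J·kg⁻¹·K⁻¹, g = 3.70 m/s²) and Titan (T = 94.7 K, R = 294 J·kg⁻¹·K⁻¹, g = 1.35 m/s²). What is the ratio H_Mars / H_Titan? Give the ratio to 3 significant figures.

H_Mars/H_Titan ≈ 0.471

H = RT/g for each body.
H_Mars = 190 × 189 / 3.70 = 9705.4 m.
H_Titan = 294 × 94.7 / 1.35 = 20624 m.
H_Mars/H_Titan = 9705.4/20624 = 0.47059.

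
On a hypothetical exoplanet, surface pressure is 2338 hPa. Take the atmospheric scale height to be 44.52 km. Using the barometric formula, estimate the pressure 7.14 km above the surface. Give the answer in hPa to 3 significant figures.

Barometric formula: P = P₀ exp(−z/H).
z/H = 7140.0/44520 = 0.16038; exp(−0.16038) = 0.85182.
P = 2338 × 0.85182 = 1991.6 hPa.

P ≈ 1990 hPa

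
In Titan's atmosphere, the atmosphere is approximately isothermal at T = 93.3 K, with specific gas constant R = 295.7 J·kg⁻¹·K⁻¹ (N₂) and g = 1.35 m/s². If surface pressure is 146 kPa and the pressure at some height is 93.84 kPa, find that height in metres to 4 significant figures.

z ≈ 9033 m

Scale height: H = RT/g = 295.7 × 93.3 / 1.35 = 20436 m.
Invert the barometric formula: z = H ln(P₀/P).
P₀/P = 146/93.84 = 1.5558; ln(1.5558) = 0.44199.
z = 20436 × 0.44199 = 9032.5 m.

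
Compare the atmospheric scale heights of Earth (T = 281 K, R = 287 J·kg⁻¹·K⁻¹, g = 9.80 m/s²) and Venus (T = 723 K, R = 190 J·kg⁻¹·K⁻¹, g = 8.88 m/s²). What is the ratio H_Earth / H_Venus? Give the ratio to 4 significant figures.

H_Earth/H_Venus ≈ 0.5320

H = RT/g for each body.
H_Earth = 287 × 281 / 9.80 = 8229.3 m.
H_Venus = 190 × 723 / 8.88 = 15470 m.
H_Earth/H_Venus = 8229.3/15470 = 0.53195.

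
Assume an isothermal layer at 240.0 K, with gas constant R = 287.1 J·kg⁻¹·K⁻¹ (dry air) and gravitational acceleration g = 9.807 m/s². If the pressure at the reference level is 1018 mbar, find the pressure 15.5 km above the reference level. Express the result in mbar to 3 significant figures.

P ≈ 112 mbar

Scale height: H = RT/g = 287.1 × 240.0 / 9.807 = 7026.0 m.
Barometric formula: P = P₀ exp(−z/H).
z/H = 15500/7026.0 = 2.2061; exp(−2.2061) = 0.11013.
P = 1018 × 0.11013 = 112.11 mbar.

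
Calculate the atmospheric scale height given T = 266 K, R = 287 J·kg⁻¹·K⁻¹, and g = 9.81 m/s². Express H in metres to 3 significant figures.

H ≈ 7780 m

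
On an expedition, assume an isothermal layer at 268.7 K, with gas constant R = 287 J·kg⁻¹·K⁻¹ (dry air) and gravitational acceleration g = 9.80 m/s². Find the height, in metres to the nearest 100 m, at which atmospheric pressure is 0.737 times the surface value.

Scale height: H = RT/g = 287 × 268.7 / 9.80 = 7869.1 m.
Set P/P₀ = exp(−z/H) = 0.737, so z = −H ln(0.737).
−ln(0.737) = 0.30517; z = 7869.1 × 0.30517 = 2401.4 m.

z ≈ 2400 m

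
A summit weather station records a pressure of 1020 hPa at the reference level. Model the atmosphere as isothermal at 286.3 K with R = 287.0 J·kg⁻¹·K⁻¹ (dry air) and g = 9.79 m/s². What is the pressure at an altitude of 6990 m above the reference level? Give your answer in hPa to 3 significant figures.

Scale height: H = RT/g = 287.0 × 286.3 / 9.79 = 8393.1 m.
Barometric formula: P = P₀ exp(−z/H).
z/H = 6990.0/8393.1 = 0.83283; exp(−0.83283) = 0.43482.
P = 1020 × 0.43482 = 443.52 hPa.

P ≈ 444 hPa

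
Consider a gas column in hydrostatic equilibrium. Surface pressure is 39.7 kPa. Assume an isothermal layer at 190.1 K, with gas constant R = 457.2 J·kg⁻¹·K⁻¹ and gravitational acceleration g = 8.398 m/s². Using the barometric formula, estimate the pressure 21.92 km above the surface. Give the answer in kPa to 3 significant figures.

Scale height: H = RT/g = 457.2 × 190.1 / 8.398 = 10349 m.
Barometric formula: P = P₀ exp(−z/H).
z/H = 21920/10349 = 2.1181; exp(−2.1181) = 0.12026.
P = 39.7 × 0.12026 = 4.7743 kPa.

P ≈ 4.77 kPa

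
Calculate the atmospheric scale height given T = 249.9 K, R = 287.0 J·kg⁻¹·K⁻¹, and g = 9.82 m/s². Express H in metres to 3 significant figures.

The scale height of an isothermal atmosphere is H = RT/g.
H = 287.0 × 249.9 / 9.82 = 71721/9.82 = 7303.6 m.

H ≈ 7300 m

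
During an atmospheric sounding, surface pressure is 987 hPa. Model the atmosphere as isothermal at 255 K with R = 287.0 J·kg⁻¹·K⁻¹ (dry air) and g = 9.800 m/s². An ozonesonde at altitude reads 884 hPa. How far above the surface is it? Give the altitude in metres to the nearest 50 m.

z ≈ 800 m

Scale height: H = RT/g = 287.0 × 255 / 9.800 = 7467.9 m.
Invert the barometric formula: z = H ln(P₀/P).
P₀/P = 987/884 = 1.1165; ln(1.1165) = 0.11020.
z = 7467.9 × 0.11020 = 822.96 m.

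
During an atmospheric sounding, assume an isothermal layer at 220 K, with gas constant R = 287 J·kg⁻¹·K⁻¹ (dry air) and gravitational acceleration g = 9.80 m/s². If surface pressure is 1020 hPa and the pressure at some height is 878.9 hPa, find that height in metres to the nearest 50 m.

Scale height: H = RT/g = 287 × 220 / 9.80 = 6442.9 m.
Invert the barometric formula: z = H ln(P₀/P).
P₀/P = 1020/878.9 = 1.1605; ln(1.1605) = 0.14885.
z = 6442.9 × 0.14885 = 959.03 m.

z ≈ 950 m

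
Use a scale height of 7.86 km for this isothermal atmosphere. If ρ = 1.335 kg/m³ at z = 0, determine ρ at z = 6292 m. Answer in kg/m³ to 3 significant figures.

In an isothermal atmosphere, density decays like pressure: ρ = ρ₀ exp(−z/H).
z/H = 6292.0/7860.0 = 0.80051; exp(−0.80051) = 0.44910.
ρ = 1.335 × 0.44910 = 0.59955 kg/m³.

ρ ≈ 0.600 kg/m³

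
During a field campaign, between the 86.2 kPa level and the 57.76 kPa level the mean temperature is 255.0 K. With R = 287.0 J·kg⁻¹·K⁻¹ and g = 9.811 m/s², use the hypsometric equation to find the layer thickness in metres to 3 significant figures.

Hypsometric equation: Δz = (R T̄/g) ln(P₁/P₂).
R T̄/g = 287.0 × 255.0 / 9.811 = 7459.5 m.
ln(86.2/57.76) = ln(1.4924) = 0.40039.
Δz = 7459.5 × 0.40039 = 2986.7 m.

Δz ≈ 2990 m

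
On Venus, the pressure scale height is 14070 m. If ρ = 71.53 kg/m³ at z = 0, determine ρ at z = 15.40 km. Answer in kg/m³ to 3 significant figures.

In an isothermal atmosphere, density decays like pressure: ρ = ρ₀ exp(−z/H).
z/H = 15400/14070 = 1.0945; exp(−1.0945) = 0.33471.
ρ = 71.53 × 0.33471 = 23.942 kg/m³.

ρ ≈ 23.9 kg/m³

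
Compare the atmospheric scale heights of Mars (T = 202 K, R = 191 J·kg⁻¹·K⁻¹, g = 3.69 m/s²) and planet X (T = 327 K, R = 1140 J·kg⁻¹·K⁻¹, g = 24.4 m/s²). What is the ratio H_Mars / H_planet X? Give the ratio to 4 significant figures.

H_Mars/H_planet X ≈ 0.6844

H = RT/g for each body.
H_Mars = 191 × 202 / 3.69 = 10456 m.
H_planet X = 1140 × 327 / 24.4 = 15278 m.
H_Mars/H_planet X = 10456/15278 = 0.68438.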